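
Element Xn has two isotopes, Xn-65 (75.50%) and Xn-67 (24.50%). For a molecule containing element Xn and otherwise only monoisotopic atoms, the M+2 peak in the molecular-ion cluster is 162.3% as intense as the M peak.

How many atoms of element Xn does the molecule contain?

5

The M+2/M ratio from n Xn atoms is n · q/p = n · 0.2450/0.7550.
n = 1.623 × 0.7550/0.2450 = 5.00 ≈ 5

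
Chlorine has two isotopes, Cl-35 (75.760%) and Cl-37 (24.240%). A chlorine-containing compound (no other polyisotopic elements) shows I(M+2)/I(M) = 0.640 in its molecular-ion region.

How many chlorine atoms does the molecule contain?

With n Cl atoms, P(M+2)/P(M) = C(n,1)·p^(n−1)q / p^n = n·q/p = n · 0.24240/0.75760.
n = 0.640 × 0.75760/0.24240 = 2.00 ≈ 2

2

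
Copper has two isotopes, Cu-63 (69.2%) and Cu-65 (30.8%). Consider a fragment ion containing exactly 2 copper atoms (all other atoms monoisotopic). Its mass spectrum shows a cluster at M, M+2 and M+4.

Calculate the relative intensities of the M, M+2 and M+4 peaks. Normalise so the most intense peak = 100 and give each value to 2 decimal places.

100.00 : 89.02 : 19.81

Expanding (0.692 + 0.308)^2:
P(M) = 0.692^2 = 0.478864
P(M+2) = 2 × 0.692^1 × 0.308^1 = 0.426272
P(M+4) = 0.308^2 = 0.094864
The M peak is largest (0.478864); scaling to 100 gives 100.00 : 89.02 : 19.81.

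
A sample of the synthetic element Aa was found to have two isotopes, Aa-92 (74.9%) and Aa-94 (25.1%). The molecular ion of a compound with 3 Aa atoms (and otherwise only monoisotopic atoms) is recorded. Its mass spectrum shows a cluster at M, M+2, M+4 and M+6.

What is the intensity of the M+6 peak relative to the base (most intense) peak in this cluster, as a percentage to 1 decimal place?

Binomial terms of (0.749 + 0.251)^3: M 0.4202, M+2 0.4224, M+4 0.1416, M+6 0.0158 → M+2 is the base peak.
P(M+2) = C(3,1) × 0.749^2 × 0.251^1 = 3 × 0.561001 × 0.2510 = 0.422434 (base)
P(M+6) = C(3,3) × 0.749^0 × 0.251^3 = 1 × 1.0000 × 0.01581325 = 0.015813
Relative intensity = 0.015813 / 0.422434 × 100 = 3.7

3.7%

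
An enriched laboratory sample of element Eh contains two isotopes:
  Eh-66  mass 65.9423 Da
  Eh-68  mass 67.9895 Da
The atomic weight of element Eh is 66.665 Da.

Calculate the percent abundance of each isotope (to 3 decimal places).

Let x be the fractional abundance of Eh-66; then Eh-68 has abundance 1 − x.
65.9423·x + 67.9895·(1 − x) = 66.665
(65.9423 − 67.9895)·x = 66.665 − 67.9895
x = -1.3245 / -2.0472 = 0.64698 → 64.698% Eh-66, 35.302% Eh-68.

Eh-66: 64.698%, Eh-68: 35.302%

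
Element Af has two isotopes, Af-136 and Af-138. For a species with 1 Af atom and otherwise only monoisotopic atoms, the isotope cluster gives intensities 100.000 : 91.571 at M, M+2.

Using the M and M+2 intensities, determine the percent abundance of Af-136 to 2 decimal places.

52.20%

If p is the fraction of Af that is Af-136, then I(M+2)/I(M) = [C(1,1)·p^0·(1−p)] / p^1 = 1·(1−p)/p = 91.571/100.000 = 0.9157
(1−p)/p = 0.9157/1 = 0.9157  ⇒  p = 1/(1 + 0.9157) = 0.5220
Af-136: 52.20%, Af-138: 47.80%.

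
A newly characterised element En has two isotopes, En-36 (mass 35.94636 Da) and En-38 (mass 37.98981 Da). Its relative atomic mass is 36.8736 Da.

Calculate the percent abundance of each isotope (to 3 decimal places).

Let x be the fractional abundance of En-36; then En-38 has abundance 1 − x.
35.94636·x + 37.98981·(1 − x) = 36.8736
(35.94636 − 37.98981)·x = 36.8736 − 37.98981
x = -1.11621 / -2.04345 = 0.54624 → 54.624% En-36, 45.376% En-38.

En-36: 54.624%, En-38: 45.376%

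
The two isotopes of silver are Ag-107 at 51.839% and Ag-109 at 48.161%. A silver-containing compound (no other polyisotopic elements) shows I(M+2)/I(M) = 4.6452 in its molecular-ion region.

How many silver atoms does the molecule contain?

5

For n independent Ag atoms, I(M+2)/I(M) = n · (abundance Ag-109) / (abundance Ag-107) = n · 0.48161/0.51839.
n = 4.6452 × 0.51839/0.48161 = 5.00 ≈ 5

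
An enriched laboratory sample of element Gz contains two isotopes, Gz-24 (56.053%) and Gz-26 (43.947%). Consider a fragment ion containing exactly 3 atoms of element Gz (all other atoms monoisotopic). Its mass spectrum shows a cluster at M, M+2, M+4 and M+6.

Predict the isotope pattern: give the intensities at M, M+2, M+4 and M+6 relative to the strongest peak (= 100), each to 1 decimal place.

The 3 Gz atoms are independent, so intensities follow the terms of (0.56053 + 0.43947)^3.
P(M) = 0.56053^3 = 0.176115
P(M+2) = 3 × 0.56053^2 × 0.43947^1 = 0.414236
P(M+4) = 3 × 0.56053^1 × 0.43947^2 = 0.324772
P(M+6) = 0.43947^3 = 0.084877
The M+2 peak is largest (0.414236); scaling to 100 gives 42.5 : 100.0 : 78.4 : 20.5.

42.5 : 100.0 : 78.4 : 20.5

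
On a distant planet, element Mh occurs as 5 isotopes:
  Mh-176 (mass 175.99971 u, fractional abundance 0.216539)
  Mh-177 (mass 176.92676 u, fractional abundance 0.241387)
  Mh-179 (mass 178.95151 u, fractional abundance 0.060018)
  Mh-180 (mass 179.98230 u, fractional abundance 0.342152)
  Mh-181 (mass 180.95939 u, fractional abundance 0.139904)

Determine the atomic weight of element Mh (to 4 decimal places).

Average mass = Σ (abundance × isotope mass) = 0.216539 × 175.99971 + 0.241387 × 176.92676 + 0.060018 × 178.95151 + 0.342152 × 179.98230 + 0.139904 × 180.95939
= 38.110801 + 42.707820 + 10.740312 + 61.581304 + 25.316942 = 178.457179 u

178.4572 u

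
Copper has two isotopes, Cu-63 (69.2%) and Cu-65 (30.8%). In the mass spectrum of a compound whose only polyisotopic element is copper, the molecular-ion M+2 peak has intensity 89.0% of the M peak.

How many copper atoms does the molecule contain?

2

For n independent Cu atoms, I(M+2)/I(M) = n · (abundance Cu-65) / (abundance Cu-63) = n · 0.308/0.692.
n = 0.890 × 0.692/0.308 = 2.00 ≈ 2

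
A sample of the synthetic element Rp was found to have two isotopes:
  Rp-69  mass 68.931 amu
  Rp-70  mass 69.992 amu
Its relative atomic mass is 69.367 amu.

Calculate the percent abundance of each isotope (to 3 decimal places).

Writing the weighted mean with unknown fraction x of Rp-69:
68.931·x + 69.992·(1 − x) = 69.367
(68.931 − 69.992)·x = 69.367 − 69.992
x = -0.625 / -1.061 = 0.58907 → 58.907% Rp-69, 41.093% Rp-70.

Rp-69: 58.907%, Rp-70: 41.093%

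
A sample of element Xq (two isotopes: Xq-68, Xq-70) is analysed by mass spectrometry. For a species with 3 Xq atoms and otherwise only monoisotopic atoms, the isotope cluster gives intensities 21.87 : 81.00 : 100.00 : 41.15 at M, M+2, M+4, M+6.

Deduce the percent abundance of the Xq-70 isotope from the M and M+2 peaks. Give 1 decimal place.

If p is the fraction of Xq that is Xq-68, then I(M+2)/I(M) = [C(3,1)·p^2·(1−p)] / p^3 = 3·(1−p)/p = 81.00/21.87 = 3.7037
(1−p)/p = 3.7037/3 = 1.2346  ⇒  p = 1/(1 + 1.2346) = 0.4475
Xq-68: 44.8%, Xq-70: 55.2%.

55.2%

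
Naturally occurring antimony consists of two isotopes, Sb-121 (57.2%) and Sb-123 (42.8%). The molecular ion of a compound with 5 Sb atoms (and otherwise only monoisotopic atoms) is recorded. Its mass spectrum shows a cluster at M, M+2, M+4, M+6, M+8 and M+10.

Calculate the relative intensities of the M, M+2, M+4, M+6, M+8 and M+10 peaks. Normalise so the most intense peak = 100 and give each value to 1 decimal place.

Expanding (0.572 + 0.428)^5:
P(M) = 0.572^5 = 0.061232
P(M+2) = 5 × 0.572^4 × 0.428^1 = 0.229086
P(M+4) = 10 × 0.572^3 × 0.428^2 = 0.342827
P(M+6) = 10 × 0.572^2 × 0.428^3 = 0.256521
P(M+8) = 5 × 0.572^1 × 0.428^4 = 0.095971
P(M+10) = 0.428^5 = 0.014362
The M+4 peak is largest (0.342827); scaling to 100 gives 17.9 : 66.8 : 100.0 : 74.8 : 28.0 : 4.2.

17.9 : 66.8 : 100.0 : 74.8 : 28.0 : 4.2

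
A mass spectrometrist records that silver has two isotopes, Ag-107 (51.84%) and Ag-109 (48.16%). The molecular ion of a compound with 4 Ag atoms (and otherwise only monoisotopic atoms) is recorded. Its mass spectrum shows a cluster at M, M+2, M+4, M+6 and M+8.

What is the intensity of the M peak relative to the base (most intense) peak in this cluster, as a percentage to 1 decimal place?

19.3%

(0.5184 + 0.4816)^4 gives M 0.0722, M+2 0.2684, M+4 0.3740, M+6 0.2316, M+8 0.0538; the largest is M+4.
P(M+4) = C(4,2) × 0.5184^2 × 0.4816^2 = 6 × 0.26873856 × 0.23193856 = 0.373985 (base)
P(M) = C(4,0) × 0.5184^4 × 0.4816^0 = 1 × 0.07222041 × 1.0000 = 0.072220
Relative intensity = 0.072220 / 0.373985 × 100 = 19.3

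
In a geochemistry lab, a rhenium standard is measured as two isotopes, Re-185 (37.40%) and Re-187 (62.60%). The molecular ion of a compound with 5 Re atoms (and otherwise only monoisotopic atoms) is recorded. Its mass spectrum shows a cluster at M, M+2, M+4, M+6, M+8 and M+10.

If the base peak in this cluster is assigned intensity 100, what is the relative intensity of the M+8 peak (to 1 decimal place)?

83.7

Binomial terms of (0.3740 + 0.6260)^5: M 0.0073, M+2 0.0612, M+4 0.2050, M+6 0.3431, M+8 0.2872, M+10 0.0961 → M+6 is the base peak.
P(M+6) = C(5,3) × 0.3740^2 × 0.6260^3 = 10 × 0.139876 × 0.24531438 = 0.343136 (base)
P(M+8) = C(5,4) × 0.3740^1 × 0.6260^4 = 5 × 0.3740 × 0.1535668 = 0.287170
Relative intensity = 0.287170 / 0.343136 × 100 = 83.7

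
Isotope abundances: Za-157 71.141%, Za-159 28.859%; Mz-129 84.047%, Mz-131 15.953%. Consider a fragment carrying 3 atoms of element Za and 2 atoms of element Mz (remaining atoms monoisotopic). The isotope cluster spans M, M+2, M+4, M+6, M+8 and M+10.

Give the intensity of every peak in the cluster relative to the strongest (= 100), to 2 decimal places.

Element Za pattern (n=3): 0.36004758 : 0.43816982 : 0.17774761 : 0.02403498
Element Mz pattern (n=2): 0.70638982 : 0.26816036 : 0.02544982
Convolve the two distributions (both contribute in 2-u steps):
  M: 0.36004758×0.70638982 = 0.254334
  M+2: 0.36004758×0.26816036 + 0.43816982×0.70638982 = 0.406069
  M+4: 0.36004758×0.02544982 + 0.43816982×0.26816036 + 0.17774761×0.70638982 = 0.252222
  M+6: 0.43816982×0.02544982 + 0.17774761×0.26816036 + 0.02403498×0.70638982 = 0.075794
  M+8: 0.17774761×0.02544982 + 0.02403498×0.26816036 = 0.010969
  M+10: 0.02403498×0.02544982 = 0.000612
Scale to base peak (0.406069) = 100: 62.63 : 100.00 : 62.11 : 18.67 : 2.70 : 0.15

62.63 : 100.00 : 62.11 : 18.67 : 2.70 : 0.15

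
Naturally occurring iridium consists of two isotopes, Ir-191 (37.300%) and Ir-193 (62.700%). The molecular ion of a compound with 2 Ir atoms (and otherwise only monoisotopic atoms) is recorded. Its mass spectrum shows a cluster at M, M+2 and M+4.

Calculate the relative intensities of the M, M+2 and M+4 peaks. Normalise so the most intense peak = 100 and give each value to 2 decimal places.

29.74 : 100.00 : 84.05

Each Ir atom is independently Ir-191 (p = 0.37300) or Ir-193 (q = 0.62700); the cluster is the binomial expansion (p + q)^2.
P(M) = 0.37300^2 = 0.139129
P(M+2) = 2 × 0.37300^1 × 0.62700^1 = 0.467742
P(M+4) = 0.62700^2 = 0.393129
The M+2 peak is largest (0.467742); scaling to 100 gives 29.74 : 100.00 : 84.05.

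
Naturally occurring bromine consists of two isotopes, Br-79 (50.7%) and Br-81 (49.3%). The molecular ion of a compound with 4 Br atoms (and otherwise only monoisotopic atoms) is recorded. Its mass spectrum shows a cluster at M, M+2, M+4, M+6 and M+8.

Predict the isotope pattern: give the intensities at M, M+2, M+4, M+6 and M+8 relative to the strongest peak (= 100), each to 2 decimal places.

17.63 : 68.56 : 100.00 : 64.83 : 15.76

Each Br atom is independently Br-79 (p = 0.507) or Br-81 (q = 0.493); the cluster is the binomial expansion (p + q)^4.
P(M) = 0.507^4 = 0.066074
P(M+2) = 4 × 0.507^3 × 0.493^1 = 0.256999
P(M+4) = 6 × 0.507^2 × 0.493^2 = 0.374853
P(M+6) = 4 × 0.507^1 × 0.493^3 = 0.243001
P(M+8) = 0.493^4 = 0.059073
The M+4 peak is largest (0.374853); scaling to 100 gives 17.63 : 68.56 : 100.00 : 64.83 : 15.76.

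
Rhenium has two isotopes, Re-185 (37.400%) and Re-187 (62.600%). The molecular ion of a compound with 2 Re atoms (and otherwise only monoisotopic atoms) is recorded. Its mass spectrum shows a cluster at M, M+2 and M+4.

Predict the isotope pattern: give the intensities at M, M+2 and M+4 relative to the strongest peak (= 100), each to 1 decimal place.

29.9 : 100.0 : 83.7

Expanding (0.37400 + 0.62600)^2:
P(M) = 0.37400^2 = 0.139876
P(M+2) = 2 × 0.37400^1 × 0.62600^1 = 0.468248
P(M+4) = 0.62600^2 = 0.391876
The M+2 peak is largest (0.468248); scaling to 100 gives 29.9 : 100.0 : 83.7.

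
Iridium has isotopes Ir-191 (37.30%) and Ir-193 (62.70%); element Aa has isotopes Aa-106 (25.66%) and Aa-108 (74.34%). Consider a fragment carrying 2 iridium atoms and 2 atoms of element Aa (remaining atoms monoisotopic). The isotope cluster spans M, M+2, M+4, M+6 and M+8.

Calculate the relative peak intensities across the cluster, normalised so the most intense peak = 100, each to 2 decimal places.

Iridium pattern (n=2): 0.139129 : 0.467742 : 0.393129
Element Aa pattern (n=2): 0.06584356 : 0.38151288 : 0.55264356
Convolve the two distributions (both contribute in 2-u steps):
  M: 0.139129×0.06584356 = 0.009161
  M+2: 0.139129×0.38151288 + 0.467742×0.06584356 = 0.083877
  M+4: 0.139129×0.55264356 + 0.467742×0.38151288 + 0.393129×0.06584356 = 0.281223
  M+6: 0.467742×0.55264356 + 0.393129×0.38151288 = 0.408478
  M+8: 0.393129×0.55264356 = 0.217260
Scale to base peak (0.408478) = 100: 2.24 : 20.53 : 68.85 : 100.00 : 53.19

2.24 : 20.53 : 68.85 : 100.00 : 53.19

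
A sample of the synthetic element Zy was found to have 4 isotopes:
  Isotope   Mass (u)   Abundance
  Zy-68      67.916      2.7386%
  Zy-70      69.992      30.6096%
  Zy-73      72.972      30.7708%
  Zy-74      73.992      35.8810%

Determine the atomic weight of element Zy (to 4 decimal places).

72.2874 u

Ar = Σ fᵢ·mᵢ = 0.027386 × 67.916 + 0.306096 × 69.992 + 0.307708 × 72.972 + 0.358810 × 73.992
= 1.85995 + 21.42427 + 22.45407 + 26.54907 = 72.28736 u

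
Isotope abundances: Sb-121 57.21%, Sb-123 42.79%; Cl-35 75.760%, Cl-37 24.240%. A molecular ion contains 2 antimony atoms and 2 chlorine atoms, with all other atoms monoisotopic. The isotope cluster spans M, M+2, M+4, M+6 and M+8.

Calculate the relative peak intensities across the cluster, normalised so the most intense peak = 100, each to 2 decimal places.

46.82 : 100.00 : 75.80 : 23.93 : 2.68

Antimony pattern (n=2): 0.32729841 : 0.48960318 : 0.18309841
Chlorine pattern (n=2): 0.57395776 : 0.36728448 : 0.05875776
Convolve the two distributions (both contribute in 2-u steps):
  M: 0.32729841×0.57395776 = 0.187855
  M+2: 0.32729841×0.36728448 + 0.48960318×0.57395776 = 0.401223
  M+4: 0.32729841×0.05875776 + 0.48960318×0.36728448 + 0.18309841×0.57395776 = 0.304146
  M+6: 0.48960318×0.05875776 + 0.18309841×0.36728448 = 0.096017
  M+8: 0.18309841×0.05875776 = 0.010758
Scale to base peak (0.401223) = 100: 46.82 : 100.00 : 75.80 : 23.93 : 2.68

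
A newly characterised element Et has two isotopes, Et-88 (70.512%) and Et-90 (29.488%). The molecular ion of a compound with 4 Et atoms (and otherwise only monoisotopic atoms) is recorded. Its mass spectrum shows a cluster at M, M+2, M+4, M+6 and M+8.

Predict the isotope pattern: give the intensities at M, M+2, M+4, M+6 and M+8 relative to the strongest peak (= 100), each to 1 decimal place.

The 4 Et atoms are independent, so intensities follow the terms of (0.70512 + 0.29488)^4.
P(M) = 0.70512^4 = 0.247202
P(M+2) = 4 × 0.70512^3 × 0.29488^1 = 0.413518
P(M+4) = 6 × 0.70512^2 × 0.29488^2 = 0.259399
P(M+6) = 4 × 0.70512^1 × 0.29488^3 = 0.072320
P(M+8) = 0.29488^4 = 0.007561
The M+2 peak is largest (0.413518); scaling to 100 gives 59.8 : 100.0 : 62.7 : 17.5 : 1.8.

59.8 : 100.0 : 62.7 : 17.5 : 1.8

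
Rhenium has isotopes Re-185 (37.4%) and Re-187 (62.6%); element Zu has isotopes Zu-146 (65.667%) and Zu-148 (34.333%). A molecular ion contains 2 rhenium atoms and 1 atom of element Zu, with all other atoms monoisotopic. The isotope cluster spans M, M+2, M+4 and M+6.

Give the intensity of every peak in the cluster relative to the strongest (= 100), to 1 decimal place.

Rhenium pattern (n=2): 0.139876 : 0.468248 : 0.391876
Element Zu pattern (n=1): 0.65667 : 0.34333
Convolve the two distributions (both contribute in 2-u steps):
  M: 0.139876×0.65667 = 0.091852
  M+2: 0.139876×0.34333 + 0.468248×0.65667 = 0.355508
  M+4: 0.468248×0.34333 + 0.391876×0.65667 = 0.418097
  M+6: 0.391876×0.34333 = 0.134543
Scale to base peak (0.418097) = 100: 22.0 : 85.0 : 100.0 : 32.2

22.0 : 85.0 : 100.0 : 32.2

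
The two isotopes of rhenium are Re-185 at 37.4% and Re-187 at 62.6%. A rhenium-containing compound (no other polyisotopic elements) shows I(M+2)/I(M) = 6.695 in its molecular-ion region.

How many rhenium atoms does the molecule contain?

For n independent Re atoms, I(M+2)/I(M) = n · (abundance Re-187) / (abundance Re-185) = n · 0.626/0.374.
n = 6.695 × 0.374/0.626 = 4.00 ≈ 4

4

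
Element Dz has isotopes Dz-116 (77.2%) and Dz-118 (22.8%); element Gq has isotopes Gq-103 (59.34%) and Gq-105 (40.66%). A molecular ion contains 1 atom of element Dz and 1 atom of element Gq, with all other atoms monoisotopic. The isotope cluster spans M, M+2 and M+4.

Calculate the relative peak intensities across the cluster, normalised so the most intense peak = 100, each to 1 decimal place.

Element Dz pattern (n=1): 0.7720 : 0.2280
Element Gq pattern (n=1): 0.5934 : 0.4066
Convolve the two distributions (both contribute in 2-u steps):
  M: 0.7720×0.5934 = 0.458105
  M+2: 0.7720×0.4066 + 0.2280×0.5934 = 0.449190
  M+4: 0.2280×0.4066 = 0.092705
Scale to base peak (0.458105) = 100: 100.0 : 98.1 : 20.2

100.0 : 98.1 : 20.2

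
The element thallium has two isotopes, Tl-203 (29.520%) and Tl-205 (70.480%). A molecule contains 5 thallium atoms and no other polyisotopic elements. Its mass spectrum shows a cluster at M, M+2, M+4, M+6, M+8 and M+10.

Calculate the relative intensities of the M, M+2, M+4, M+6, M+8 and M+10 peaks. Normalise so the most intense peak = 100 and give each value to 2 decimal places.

0.62 : 7.35 : 35.09 : 83.77 : 100.00 : 47.75

Each Tl atom is independently Tl-203 (p = 0.29520) or Tl-205 (q = 0.70480); the cluster is the binomial expansion (p + q)^5.
P(M) = 0.29520^5 = 0.002242
P(M+2) = 5 × 0.29520^4 × 0.70480^1 = 0.026761
P(M+4) = 10 × 0.29520^3 × 0.70480^2 = 0.127785
P(M+6) = 10 × 0.29520^2 × 0.70480^3 = 0.305092
P(M+8) = 5 × 0.29520^1 × 0.70480^4 = 0.364208
P(M+10) = 0.70480^5 = 0.173912
The M+8 peak is largest (0.364208); scaling to 100 gives 0.62 : 7.35 : 35.09 : 83.77 : 100.00 : 47.75.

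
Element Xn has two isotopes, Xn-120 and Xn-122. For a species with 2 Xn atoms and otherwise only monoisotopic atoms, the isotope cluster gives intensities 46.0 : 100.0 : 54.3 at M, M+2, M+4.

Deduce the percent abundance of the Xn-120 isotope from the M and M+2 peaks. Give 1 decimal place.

47.9%

Let p = fractional abundance of Xn-120. I(M+2)/I(M) = [C(2,1)·p^1·(1−p)] / p^2 = 2·(1−p)/p = 100.0/46.0 = 2.1739
(1−p)/p = 2.1739/2 = 1.0870  ⇒  p = 1/(1 + 1.0870) = 0.4792
Xn-120: 47.9%, Xn-122: 52.1%.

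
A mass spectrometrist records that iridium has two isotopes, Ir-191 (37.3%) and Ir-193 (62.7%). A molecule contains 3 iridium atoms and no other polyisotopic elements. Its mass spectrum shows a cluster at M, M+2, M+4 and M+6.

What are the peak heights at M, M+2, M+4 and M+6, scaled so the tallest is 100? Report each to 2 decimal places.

Expanding (0.373 + 0.627)^3:
P(M) = 0.373^3 = 0.051895
P(M+2) = 3 × 0.373^2 × 0.627^1 = 0.261702
P(M+4) = 3 × 0.373^1 × 0.627^2 = 0.439911
P(M+6) = 0.627^3 = 0.246492
The M+4 peak is largest (0.439911); scaling to 100 gives 11.80 : 59.49 : 100.00 : 56.03.

11.80 : 59.49 : 100.00 : 56.03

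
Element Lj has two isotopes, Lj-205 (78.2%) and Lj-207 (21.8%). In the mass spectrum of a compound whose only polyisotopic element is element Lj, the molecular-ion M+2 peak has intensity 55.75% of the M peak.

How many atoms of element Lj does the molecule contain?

With n Lj atoms, P(M+2)/P(M) = C(n,1)·p^(n−1)q / p^n = n·q/p = n · 0.218/0.782.
n = 0.5575 × 0.782/0.218 = 2.00 ≈ 2

2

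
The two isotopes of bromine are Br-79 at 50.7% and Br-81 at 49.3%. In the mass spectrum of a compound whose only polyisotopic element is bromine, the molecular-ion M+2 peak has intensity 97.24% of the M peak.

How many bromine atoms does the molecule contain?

The M+2/M ratio from n Br atoms is n · q/p = n · 0.493/0.507.
n = 0.9724 × 0.507/0.493 = 1.00 ≈ 1

1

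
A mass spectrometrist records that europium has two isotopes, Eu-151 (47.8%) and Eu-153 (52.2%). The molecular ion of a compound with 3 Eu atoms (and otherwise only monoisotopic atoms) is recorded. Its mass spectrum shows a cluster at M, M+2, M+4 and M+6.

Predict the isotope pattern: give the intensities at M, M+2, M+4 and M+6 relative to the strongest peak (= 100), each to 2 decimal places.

Each Eu atom is independently Eu-151 (p = 0.478) or Eu-153 (q = 0.522); the cluster is the binomial expansion (p + q)^3.
P(M) = 0.478^3 = 0.109215
P(M+2) = 3 × 0.478^2 × 0.522^1 = 0.357806
P(M+4) = 3 × 0.478^1 × 0.522^2 = 0.390742
P(M+6) = 0.522^3 = 0.142237
The M+4 peak is largest (0.390742); scaling to 100 gives 27.95 : 91.57 : 100.00 : 36.40.

27.95 : 91.57 : 100.00 : 36.40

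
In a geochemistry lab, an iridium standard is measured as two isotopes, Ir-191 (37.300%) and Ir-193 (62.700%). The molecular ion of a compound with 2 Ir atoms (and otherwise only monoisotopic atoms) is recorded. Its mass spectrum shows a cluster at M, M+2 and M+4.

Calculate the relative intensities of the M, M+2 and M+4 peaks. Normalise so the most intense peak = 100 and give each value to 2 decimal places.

29.74 : 100.00 : 84.05

Expanding (0.37300 + 0.62700)^2:
P(M) = 0.37300^2 = 0.139129
P(M+2) = 2 × 0.37300^1 × 0.62700^1 = 0.467742
P(M+4) = 0.62700^2 = 0.393129
The M+2 peak is largest (0.467742); scaling to 100 gives 29.74 : 100.00 : 84.05.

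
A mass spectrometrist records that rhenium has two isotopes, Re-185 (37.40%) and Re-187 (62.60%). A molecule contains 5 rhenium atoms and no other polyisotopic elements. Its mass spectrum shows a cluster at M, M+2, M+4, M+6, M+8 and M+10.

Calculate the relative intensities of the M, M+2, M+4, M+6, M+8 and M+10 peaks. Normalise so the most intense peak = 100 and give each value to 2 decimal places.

2.13 : 17.85 : 59.74 : 100.00 : 83.69 : 28.02

The 5 Re atoms are independent, so intensities follow the terms of (0.3740 + 0.6260)^5.
P(M) = 0.3740^5 = 0.007317
P(M+2) = 5 × 0.3740^4 × 0.6260^1 = 0.061239
P(M+4) = 10 × 0.3740^3 × 0.6260^2 = 0.205005
P(M+6) = 10 × 0.3740^2 × 0.6260^3 = 0.343136
P(M+8) = 5 × 0.3740^1 × 0.6260^4 = 0.287170
P(M+10) = 0.6260^5 = 0.096133
The M+6 peak is largest (0.343136); scaling to 100 gives 2.13 : 17.85 : 59.74 : 100.00 : 83.69 : 28.02.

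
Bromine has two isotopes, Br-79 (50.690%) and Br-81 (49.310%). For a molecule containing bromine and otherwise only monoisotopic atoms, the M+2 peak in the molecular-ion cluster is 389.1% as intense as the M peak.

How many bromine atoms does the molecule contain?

4

With n Br atoms, P(M+2)/P(M) = C(n,1)·p^(n−1)q / p^n = n·q/p = n · 0.49310/0.50690.
n = 3.891 × 0.50690/0.49310 = 4.00 ≈ 4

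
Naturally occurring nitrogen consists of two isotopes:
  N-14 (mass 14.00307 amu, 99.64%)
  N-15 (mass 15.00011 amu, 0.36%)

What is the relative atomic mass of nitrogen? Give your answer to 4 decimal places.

Ar = Σ fᵢ·mᵢ = 0.9964 × 14.00307 + 0.0036 × 15.00011
= 13.952659 + 0.054000 = 14.006659 amu

14.0067 amu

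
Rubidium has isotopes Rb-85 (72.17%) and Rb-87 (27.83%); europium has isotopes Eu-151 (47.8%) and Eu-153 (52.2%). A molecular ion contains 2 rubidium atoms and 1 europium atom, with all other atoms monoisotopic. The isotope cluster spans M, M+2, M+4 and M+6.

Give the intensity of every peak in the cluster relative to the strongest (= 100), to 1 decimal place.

53.7 : 100.0 : 53.2 : 8.7

Rubidium pattern (n=2): 0.52085089 : 0.40169822 : 0.07745089
Europium pattern (n=1): 0.4780 : 0.5220
Convolve the two distributions (both contribute in 2-u steps):
  M: 0.52085089×0.4780 = 0.248967
  M+2: 0.52085089×0.5220 + 0.40169822×0.4780 = 0.463896
  M+4: 0.40169822×0.5220 + 0.07745089×0.4780 = 0.246708
  M+6: 0.07745089×0.5220 = 0.040429
Scale to base peak (0.463896) = 100: 53.7 : 100.0 : 53.2 : 8.7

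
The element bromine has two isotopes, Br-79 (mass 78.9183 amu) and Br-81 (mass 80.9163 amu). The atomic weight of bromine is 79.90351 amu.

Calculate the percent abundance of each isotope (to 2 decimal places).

Br-79: 50.69%, Br-81: 49.31%

With x = fraction of Br-79 (so Br-81 is 1 − x):
78.9183·x + 80.9163·(1 − x) = 79.90351
(78.9183 − 80.9163)·x = 79.90351 − 80.9163
x = -1.01279 / -1.9980 = 0.50690 → 50.69% Br-79, 49.31% Br-81.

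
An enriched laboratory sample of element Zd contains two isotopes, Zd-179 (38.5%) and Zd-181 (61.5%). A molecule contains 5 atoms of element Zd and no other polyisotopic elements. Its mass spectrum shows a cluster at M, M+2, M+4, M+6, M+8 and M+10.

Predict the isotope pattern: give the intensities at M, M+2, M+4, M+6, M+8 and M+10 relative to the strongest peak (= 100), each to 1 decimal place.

The 5 Zd atoms are independent, so intensities follow the terms of (0.385 + 0.615)^5.
P(M) = 0.385^5 = 0.008459
P(M+2) = 5 × 0.385^4 × 0.615^1 = 0.067560
P(M+4) = 10 × 0.385^3 × 0.615^2 = 0.215840
P(M+6) = 10 × 0.385^2 × 0.615^3 = 0.344784
P(M+8) = 5 × 0.385^1 × 0.615^4 = 0.275379
P(M+10) = 0.615^5 = 0.087978
The M+6 peak is largest (0.344784); scaling to 100 gives 2.5 : 19.6 : 62.6 : 100.0 : 79.9 : 25.5.

2.5 : 19.6 : 62.6 : 100.0 : 79.9 : 25.5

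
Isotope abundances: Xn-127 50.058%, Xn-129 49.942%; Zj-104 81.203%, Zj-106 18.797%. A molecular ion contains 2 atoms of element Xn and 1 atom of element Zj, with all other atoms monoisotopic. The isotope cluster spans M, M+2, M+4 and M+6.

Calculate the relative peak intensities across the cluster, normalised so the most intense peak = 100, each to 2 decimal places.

Element Xn pattern (n=2): 0.25058034 : 0.49999933 : 0.24942034
Element Zj pattern (n=1): 0.81203 : 0.18797
Convolve the two distributions (both contribute in 2-u steps):
  M: 0.25058034×0.81203 = 0.203479
  M+2: 0.25058034×0.18797 + 0.49999933×0.81203 = 0.453116
  M+4: 0.49999933×0.18797 + 0.24942034×0.81203 = 0.296522
  M+6: 0.24942034×0.18797 = 0.046884
Scale to base peak (0.453116) = 100: 44.91 : 100.00 : 65.44 : 10.35

44.91 : 100.00 : 65.44 : 10.35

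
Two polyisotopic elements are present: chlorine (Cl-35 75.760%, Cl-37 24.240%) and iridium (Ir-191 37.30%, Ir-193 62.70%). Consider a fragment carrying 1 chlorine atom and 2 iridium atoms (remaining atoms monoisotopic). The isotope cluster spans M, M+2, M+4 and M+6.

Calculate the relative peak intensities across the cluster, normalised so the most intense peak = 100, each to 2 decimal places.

Chlorine pattern (n=1): 0.7576 : 0.2424
Iridium pattern (n=2): 0.139129 : 0.467742 : 0.393129
Convolve the two distributions (both contribute in 2-u steps):
  M: 0.7576×0.139129 = 0.105404
  M+2: 0.7576×0.467742 + 0.2424×0.139129 = 0.388086
  M+4: 0.7576×0.393129 + 0.2424×0.467742 = 0.411215
  M+6: 0.2424×0.393129 = 0.095294
Scale to base peak (0.411215) = 100: 25.63 : 94.38 : 100.00 : 23.17

25.63 : 94.38 : 100.00 : 23.17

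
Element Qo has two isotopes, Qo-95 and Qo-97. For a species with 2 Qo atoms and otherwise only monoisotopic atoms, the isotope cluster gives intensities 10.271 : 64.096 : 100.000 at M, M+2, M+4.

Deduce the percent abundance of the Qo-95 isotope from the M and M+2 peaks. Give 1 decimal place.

Let p = fractional abundance of Qo-95. I(M+2)/I(M) = [C(2,1)·p^1·(1−p)] / p^2 = 2·(1−p)/p = 64.096/10.271 = 6.2405
(1−p)/p = 6.2405/2 = 3.1202  ⇒  p = 1/(1 + 3.1202) = 0.2427
Qo-95: 24.3%, Qo-97: 75.7%.

24.3%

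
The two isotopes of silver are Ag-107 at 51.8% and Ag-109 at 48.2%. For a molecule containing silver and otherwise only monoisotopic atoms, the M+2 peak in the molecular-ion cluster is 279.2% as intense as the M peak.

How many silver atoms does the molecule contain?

For n independent Ag atoms, I(M+2)/I(M) = n · (abundance Ag-109) / (abundance Ag-107) = n · 0.482/0.518.
n = 2.792 × 0.518/0.482 = 3.00 ≈ 3

3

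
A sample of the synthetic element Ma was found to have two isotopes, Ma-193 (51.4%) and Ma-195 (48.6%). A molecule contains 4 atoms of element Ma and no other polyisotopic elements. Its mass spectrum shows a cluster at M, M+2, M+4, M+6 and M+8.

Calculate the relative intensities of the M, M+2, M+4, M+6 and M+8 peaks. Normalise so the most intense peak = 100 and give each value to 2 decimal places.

18.64 : 70.51 : 100.00 : 63.04 : 14.90

Each Ma atom is independently Ma-193 (p = 0.514) or Ma-195 (q = 0.486); the cluster is the binomial expansion (p + q)^4.
P(M) = 0.514^4 = 0.069800
P(M+2) = 4 × 0.514^3 × 0.486^1 = 0.263989
P(M+4) = 6 × 0.514^2 × 0.486^2 = 0.374412
P(M+6) = 4 × 0.514^1 × 0.486^3 = 0.236011
P(M+8) = 0.486^4 = 0.055789
The M+4 peak is largest (0.374412); scaling to 100 gives 18.64 : 70.51 : 100.00 : 63.04 : 14.90.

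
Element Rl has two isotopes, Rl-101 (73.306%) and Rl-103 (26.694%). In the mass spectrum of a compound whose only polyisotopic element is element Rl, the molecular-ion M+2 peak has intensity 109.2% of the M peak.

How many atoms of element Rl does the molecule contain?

For n independent Rl atoms, I(M+2)/I(M) = n · (abundance Rl-103) / (abundance Rl-101) = n · 0.26694/0.73306.
n = 1.092 × 0.73306/0.26694 = 3.00 ≈ 3

3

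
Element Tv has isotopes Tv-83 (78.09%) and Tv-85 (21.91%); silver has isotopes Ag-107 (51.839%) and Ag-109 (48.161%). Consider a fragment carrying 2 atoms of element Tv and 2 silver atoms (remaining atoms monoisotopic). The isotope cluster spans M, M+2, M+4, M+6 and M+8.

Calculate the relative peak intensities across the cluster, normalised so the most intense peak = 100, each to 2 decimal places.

Element Tv pattern (n=2): 0.60980481 : 0.34219038 : 0.04800481
Silver pattern (n=2): 0.26872819 : 0.49932362 : 0.23194819
Convolve the two distributions (both contribute in 2-u steps):
  M: 0.60980481×0.26872819 = 0.163872
  M+2: 0.60980481×0.49932362 + 0.34219038×0.26872819 = 0.396446
  M+4: 0.60980481×0.23194819 + 0.34219038×0.49932362 + 0.04800481×0.26872819 = 0.325207
  M+6: 0.34219038×0.23194819 + 0.04800481×0.49932362 = 0.103340
  M+8: 0.04800481×0.23194819 = 0.011135
Scale to base peak (0.396446) = 100: 41.34 : 100.00 : 82.03 : 26.07 : 2.81

41.34 : 100.00 : 82.03 : 26.07 : 2.81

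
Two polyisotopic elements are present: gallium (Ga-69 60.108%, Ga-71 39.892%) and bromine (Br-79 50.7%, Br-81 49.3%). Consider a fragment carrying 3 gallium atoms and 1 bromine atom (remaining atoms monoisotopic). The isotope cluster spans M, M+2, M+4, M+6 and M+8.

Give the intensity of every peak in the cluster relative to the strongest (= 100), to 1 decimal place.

30.7 : 91.0 : 100.0 : 48.4 : 8.7

Gallium pattern (n=3): 0.2171685 : 0.432386 : 0.2869625 : 0.063483
Bromine pattern (n=1): 0.5070 : 0.4930
Convolve the two distributions (both contribute in 2-u steps):
  M: 0.2171685×0.5070 = 0.110104
  M+2: 0.2171685×0.4930 + 0.432386×0.5070 = 0.326284
  M+4: 0.432386×0.4930 + 0.2869625×0.5070 = 0.358656
  M+6: 0.2869625×0.4930 + 0.063483×0.5070 = 0.173658
  M+8: 0.063483×0.4930 = 0.031297
Scale to base peak (0.358656) = 100: 30.7 : 91.0 : 100.0 : 48.4 : 8.7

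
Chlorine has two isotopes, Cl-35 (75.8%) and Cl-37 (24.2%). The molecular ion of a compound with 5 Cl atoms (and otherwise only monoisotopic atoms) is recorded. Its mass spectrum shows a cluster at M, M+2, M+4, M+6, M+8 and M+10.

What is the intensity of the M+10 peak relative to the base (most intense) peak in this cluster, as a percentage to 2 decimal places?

Term probabilities: M 0.2502, M+2 0.3994, M+4 0.2551, M+6 0.0814, M+8 0.0130, M+10 0.0008. Base peak = M+2.
P(M+2) = C(5,1) × 0.758^4 × 0.242^1 = 5 × 0.33012379 × 0.2420 = 0.399450 (base)
P(M+10) = C(5,5) × 0.758^0 × 0.242^5 = 1 × 1.0000 × 0.00083 = 0.000830
Relative intensity = 0.000830 / 0.399450 × 100 = 0.21

0.21%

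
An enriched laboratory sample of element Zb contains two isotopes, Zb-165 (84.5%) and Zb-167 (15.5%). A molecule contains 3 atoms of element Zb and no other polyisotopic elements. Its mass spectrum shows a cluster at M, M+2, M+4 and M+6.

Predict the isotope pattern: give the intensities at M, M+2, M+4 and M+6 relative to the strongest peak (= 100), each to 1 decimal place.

The 3 Zb atoms are independent, so intensities follow the terms of (0.845 + 0.155)^3.
P(M) = 0.845^3 = 0.603351
P(M+2) = 3 × 0.845^2 × 0.155^1 = 0.332022
P(M+4) = 3 × 0.845^1 × 0.155^2 = 0.060903
P(M+6) = 0.155^3 = 0.003724
The M peak is largest (0.603351); scaling to 100 gives 100.0 : 55.0 : 10.1 : 0.6.

100.0 : 55.0 : 10.1 : 0.6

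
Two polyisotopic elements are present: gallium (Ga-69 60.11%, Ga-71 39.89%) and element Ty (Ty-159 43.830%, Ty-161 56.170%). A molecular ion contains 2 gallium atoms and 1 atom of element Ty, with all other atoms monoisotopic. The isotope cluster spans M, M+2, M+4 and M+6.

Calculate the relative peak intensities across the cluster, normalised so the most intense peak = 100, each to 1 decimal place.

38.3 : 100.0 : 82.1 : 21.6

Gallium pattern (n=2): 0.36132121 : 0.47955758 : 0.15912121
Element Ty pattern (n=1): 0.4383 : 0.5617
Convolve the two distributions (both contribute in 2-u steps):
  M: 0.36132121×0.4383 = 0.158367
  M+2: 0.36132121×0.5617 + 0.47955758×0.4383 = 0.413144
  M+4: 0.47955758×0.5617 + 0.15912121×0.4383 = 0.339110
  M+6: 0.15912121×0.5617 = 0.089378
Scale to base peak (0.413144) = 100: 38.3 : 100.0 : 82.1 : 21.6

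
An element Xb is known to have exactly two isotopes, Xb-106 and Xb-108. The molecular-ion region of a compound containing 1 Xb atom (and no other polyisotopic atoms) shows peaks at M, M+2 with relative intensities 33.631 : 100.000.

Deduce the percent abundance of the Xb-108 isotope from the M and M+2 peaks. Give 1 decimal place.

Let p = fractional abundance of Xb-106. I(M+2)/I(M) = [C(1,1)·p^0·(1−p)] / p^1 = 1·(1−p)/p = 100.000/33.631 = 2.9734
(1−p)/p = 2.9734/1 = 2.9734  ⇒  p = 1/(1 + 2.9734) = 0.2517
Xb-106: 25.2%, Xb-108: 74.8%.

74.8%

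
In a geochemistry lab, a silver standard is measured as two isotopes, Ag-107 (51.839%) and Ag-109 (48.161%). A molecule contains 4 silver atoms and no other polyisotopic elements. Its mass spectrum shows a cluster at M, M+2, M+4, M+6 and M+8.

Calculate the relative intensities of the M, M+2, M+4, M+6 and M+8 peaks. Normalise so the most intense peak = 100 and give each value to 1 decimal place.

19.3 : 71.8 : 100.0 : 61.9 : 14.4

Each Ag atom is independently Ag-107 (p = 0.51839) or Ag-109 (q = 0.48161); the cluster is the binomial expansion (p + q)^4.
P(M) = 0.51839^4 = 0.072215
P(M+2) = 4 × 0.51839^3 × 0.48161^1 = 0.268365
P(M+4) = 6 × 0.51839^2 × 0.48161^2 = 0.373986
P(M+6) = 4 × 0.51839^1 × 0.48161^3 = 0.231634
P(M+8) = 0.48161^4 = 0.053800
The M+4 peak is largest (0.373986); scaling to 100 gives 19.3 : 71.8 : 100.0 : 61.9 : 14.4.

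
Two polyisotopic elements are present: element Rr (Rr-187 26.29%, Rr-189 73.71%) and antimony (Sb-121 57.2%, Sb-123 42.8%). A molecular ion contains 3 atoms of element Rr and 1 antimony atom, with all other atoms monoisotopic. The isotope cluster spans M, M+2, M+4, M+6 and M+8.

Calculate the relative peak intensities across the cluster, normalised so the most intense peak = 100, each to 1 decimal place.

2.5 : 23.1 : 75.3 : 100.0 : 41.6

Element Rr pattern (n=3): 0.0181707 : 0.15283712 : 0.42851365 : 0.40047853
Antimony pattern (n=1): 0.5720 : 0.4280
Convolve the two distributions (both contribute in 2-u steps):
  M: 0.0181707×0.5720 = 0.010394
  M+2: 0.0181707×0.4280 + 0.15283712×0.5720 = 0.095200
  M+4: 0.15283712×0.4280 + 0.42851365×0.5720 = 0.310524
  M+6: 0.42851365×0.4280 + 0.40047853×0.5720 = 0.412478
  M+8: 0.40047853×0.4280 = 0.171405
Scale to base peak (0.412478) = 100: 2.5 : 23.1 : 75.3 : 100.0 : 41.6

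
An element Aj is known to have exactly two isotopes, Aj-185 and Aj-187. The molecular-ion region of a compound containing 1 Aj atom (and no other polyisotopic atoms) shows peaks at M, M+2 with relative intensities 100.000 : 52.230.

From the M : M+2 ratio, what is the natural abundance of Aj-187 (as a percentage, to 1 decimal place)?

Write p for the Aj-185 fraction. I(M+2)/I(M) = [C(1,1)·p^0·(1−p)] / p^1 = 1·(1−p)/p = 52.230/100.000 = 0.5223
(1−p)/p = 0.5223/1 = 0.5223  ⇒  p = 1/(1 + 0.5223) = 0.6569
Aj-185: 65.7%, Aj-187: 34.3%.

34.3%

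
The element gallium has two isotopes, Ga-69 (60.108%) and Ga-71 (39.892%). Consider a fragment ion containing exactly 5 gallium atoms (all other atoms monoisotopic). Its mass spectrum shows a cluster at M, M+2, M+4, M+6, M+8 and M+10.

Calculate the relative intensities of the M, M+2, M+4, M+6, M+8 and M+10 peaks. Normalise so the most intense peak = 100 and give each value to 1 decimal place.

22.7 : 75.3 : 100.0 : 66.4 : 22.0 : 2.9

Each Ga atom is independently Ga-69 (p = 0.60108) or Ga-71 (q = 0.39892); the cluster is the binomial expansion (p + q)^5.
P(M) = 0.60108^5 = 0.078462
P(M+2) = 5 × 0.60108^4 × 0.39892^1 = 0.260366
P(M+4) = 10 × 0.60108^3 × 0.39892^2 = 0.345596
P(M+6) = 10 × 0.60108^2 × 0.39892^3 = 0.229362
P(M+8) = 5 × 0.60108^1 × 0.39892^4 = 0.076111
P(M+10) = 0.39892^5 = 0.010103
The M+4 peak is largest (0.345596); scaling to 100 gives 22.7 : 75.3 : 100.0 : 66.4 : 22.0 : 2.9.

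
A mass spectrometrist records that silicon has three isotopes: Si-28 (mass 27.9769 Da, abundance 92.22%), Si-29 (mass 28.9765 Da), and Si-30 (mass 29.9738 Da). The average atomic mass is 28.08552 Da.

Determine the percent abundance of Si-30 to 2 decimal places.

3.09%

Let x and y be the fractions of Si-29 and Si-30. Then x + y = 1 − 0.9222 = 0.0778 and 28.9765x + 29.9738y = 28.08552 − 0.9222×27.9769 = 2.28522282.
Substituting: 28.9765x + 29.9738(0.0778 − x) = 2.28522282
(28.9765 − 29.9738)x = -0.04673882  ⇒  x = 0.04687, y = 0.03093
Si-29: 4.69%, Si-30: 3.09%.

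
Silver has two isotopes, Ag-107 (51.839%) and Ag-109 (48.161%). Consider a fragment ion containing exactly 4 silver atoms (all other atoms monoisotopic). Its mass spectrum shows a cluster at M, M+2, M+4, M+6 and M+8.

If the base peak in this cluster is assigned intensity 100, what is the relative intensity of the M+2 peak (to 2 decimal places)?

(0.51839 + 0.48161)^4 gives M 0.0722, M+2 0.2684, M+4 0.3740, M+6 0.2316, M+8 0.0538; the largest is M+4.
P(M+4) = C(4,2) × 0.51839^2 × 0.48161^2 = 6 × 0.26872819 × 0.23194819 = 0.373986 (base)
P(M+2) = C(4,1) × 0.51839^3 × 0.48161^1 = 4 × 0.13930601 × 0.48161 = 0.268365
Relative intensity = 0.268365 / 0.373986 × 100 = 71.76

71.76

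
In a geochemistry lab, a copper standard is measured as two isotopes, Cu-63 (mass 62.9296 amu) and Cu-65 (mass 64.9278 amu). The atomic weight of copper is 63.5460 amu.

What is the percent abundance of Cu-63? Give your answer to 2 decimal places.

69.15%

Writing the weighted mean with unknown fraction x of Cu-63:
62.9296·x + 64.9278·(1 − x) = 63.5460
(62.9296 − 64.9278)·x = 63.5460 − 64.9278
x = -1.3818 / -1.9982 = 0.69152 → 69.15% Cu-63, 30.85% Cu-65.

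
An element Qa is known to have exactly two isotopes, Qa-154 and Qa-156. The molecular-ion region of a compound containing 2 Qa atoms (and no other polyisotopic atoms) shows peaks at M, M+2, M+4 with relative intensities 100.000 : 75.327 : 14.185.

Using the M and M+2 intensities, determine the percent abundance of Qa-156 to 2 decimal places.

27.36%

If p is the fraction of Qa that is Qa-154, then I(M+2)/I(M) = [C(2,1)·p^1·(1−p)] / p^2 = 2·(1−p)/p = 75.327/100.000 = 0.7533
(1−p)/p = 0.7533/2 = 0.3766  ⇒  p = 1/(1 + 0.3766) = 0.7264
Qa-154: 72.64%, Qa-156: 27.36%.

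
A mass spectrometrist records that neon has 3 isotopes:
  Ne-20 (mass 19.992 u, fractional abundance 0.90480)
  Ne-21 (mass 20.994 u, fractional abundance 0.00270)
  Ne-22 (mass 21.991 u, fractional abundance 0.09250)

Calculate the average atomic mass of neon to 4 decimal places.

20.1796 u

Weight each isotope mass by its fractional abundance: 0.90480 × 19.992 + 0.00270 × 20.994 + 0.09250 × 21.991
= 18.08876 + 0.05668 + 2.03417 = 20.17961 u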